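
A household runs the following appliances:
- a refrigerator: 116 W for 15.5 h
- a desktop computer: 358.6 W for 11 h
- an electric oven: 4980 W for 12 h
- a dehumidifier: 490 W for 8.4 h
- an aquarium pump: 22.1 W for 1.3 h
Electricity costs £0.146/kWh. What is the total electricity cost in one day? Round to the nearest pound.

refrigerator: 116 W × 15.5 h = 1,798 Wh = 1.798 kWh
desktop computer: 358.6 W × 11 h = 3,945 Wh = 3.945 kWh
electric oven: 4980 W × 12 h = 59,760 Wh = 59.76 kWh
dehumidifier: 490 W × 8.4 h = 4,116 Wh = 4.116 kWh
aquarium pump: 22.1 W × 1.3 h = 29 Wh = 0.02873 kWh
Total energy = 1.798 + 3.945 + 59.76 + 4.116 + 0.02873 = 69.65 kWh
Cost = 69.65 kWh × £0.146 = £10.17 ≈ £10

£10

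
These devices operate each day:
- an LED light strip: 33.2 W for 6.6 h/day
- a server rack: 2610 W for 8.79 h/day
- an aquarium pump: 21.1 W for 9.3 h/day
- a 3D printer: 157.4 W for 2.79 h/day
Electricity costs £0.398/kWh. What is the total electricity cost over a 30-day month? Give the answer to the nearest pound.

LED light strip: 33.2 W × 6.6 h × 30 d = 6,574 Wh = 6.574 kWh
server rack: 2610 W × 8.79 h × 30 d = 688,257 Wh = 688.3 kWh
aquarium pump: 21.1 W × 9.3 h × 30 d = 5,887 Wh = 5.887 kWh
3D printer: 157.4 W × 2.79 h × 30 d = 13,174 Wh = 13.17 kWh
Total energy = 6.574 + 688.3 + 5.887 + 13.17 = 713.9 kWh
Cost = 713.9 kWh × £0.398 = £284.13 ≈ £284

£284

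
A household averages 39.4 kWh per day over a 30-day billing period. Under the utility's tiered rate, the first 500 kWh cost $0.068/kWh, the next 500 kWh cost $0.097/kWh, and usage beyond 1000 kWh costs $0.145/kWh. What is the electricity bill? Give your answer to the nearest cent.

Usage = 39.4 kWh/day × 30 days = 1182 kWh
First 500 kWh × $0.068 = $34.00
Next 500 kWh × $0.097 = $48.50
Remaining 182 kWh × $0.145 = $26.39
Total = $108.89

$108.89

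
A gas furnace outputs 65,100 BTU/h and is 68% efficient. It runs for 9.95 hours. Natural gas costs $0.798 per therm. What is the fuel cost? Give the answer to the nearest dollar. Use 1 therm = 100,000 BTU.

Heat delivered = 65,100 BTU/h × 9.95 h = 647,745 BTU
Gas input = 647,745 / 0.68 = 952,566 BTU
= 952,566 / 100,000 = 9.526 therm
Cost = 9.526 × $0.798/therm = $7.60 ≈ $8

$8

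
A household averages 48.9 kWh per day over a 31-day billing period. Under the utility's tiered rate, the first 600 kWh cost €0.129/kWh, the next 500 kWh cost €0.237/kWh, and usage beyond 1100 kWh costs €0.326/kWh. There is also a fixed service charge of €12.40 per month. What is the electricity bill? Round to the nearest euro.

Usage = 48.9 kWh/day × 31 days = 1515.9 kWh
First 600 kWh × €0.129 = €77.40
Next 500 kWh × €0.237 = €118.50
Remaining 415.9 kWh × €0.326 = €135.58
Energy charge = €331.48; + service €12.40 = €343.88 ≈ €344

€344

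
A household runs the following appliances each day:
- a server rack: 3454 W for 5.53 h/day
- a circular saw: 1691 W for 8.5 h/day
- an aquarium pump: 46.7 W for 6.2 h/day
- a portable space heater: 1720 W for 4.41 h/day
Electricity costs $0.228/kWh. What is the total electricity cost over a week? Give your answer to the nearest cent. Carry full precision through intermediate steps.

server rack: 3454 W × 5.53 h × 7 d = 133,704 Wh = 133.7 kWh
circular saw: 1691 W × 8.5 h × 7 d = 100,614 Wh = 100.6 kWh
aquarium pump: 46.7 W × 6.2 h × 7 d = 2,027 Wh = 2.027 kWh
portable space heater: 1720 W × 4.41 h × 7 d = 53,096 Wh = 53.1 kWh
Total energy = 133.7 + 100.6 + 2.027 + 53.1 = 289.4 kWh
Cost = 289.4 kWh × $0.228 = $65.99

$65.99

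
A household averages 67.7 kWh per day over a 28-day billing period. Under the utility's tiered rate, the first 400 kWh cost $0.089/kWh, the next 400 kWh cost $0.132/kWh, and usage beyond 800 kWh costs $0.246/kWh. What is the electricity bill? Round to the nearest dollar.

$358

Usage = 67.7 kWh/day × 28 days = 1895.6 kWh
First 400 kWh × $0.089 = $35.60
Next 400 kWh × $0.132 = $52.80
Remaining 1095.6 kWh × $0.246 = $269.52
Total = $357.92 ≈ $358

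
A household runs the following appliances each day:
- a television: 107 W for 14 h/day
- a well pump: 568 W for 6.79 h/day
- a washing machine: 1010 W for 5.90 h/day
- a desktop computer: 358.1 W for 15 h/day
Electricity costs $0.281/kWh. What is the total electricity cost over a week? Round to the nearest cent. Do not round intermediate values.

$32.82

television: 107 W × 14 h × 7 d = 10,486 Wh = 10.49 kWh
well pump: 568 W × 6.79 h × 7 d = 26,997 Wh = 27 kWh
washing machine: 1010 W × 5.90 h × 7 d = 41,713 Wh = 41.71 kWh
desktop computer: 358.1 W × 15 h × 7 d = 37,600 Wh = 37.6 kWh
Total energy = 10.49 + 27 + 41.71 + 37.6 = 116.8 kWh
Cost = 116.8 kWh × $0.281 = $32.82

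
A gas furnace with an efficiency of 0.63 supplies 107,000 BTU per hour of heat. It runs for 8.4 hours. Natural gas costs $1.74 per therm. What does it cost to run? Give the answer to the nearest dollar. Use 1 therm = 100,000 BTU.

$25

Heat delivered = 107,000 BTU/h × 8.4 h = 898,800 BTU
Gas input = 898,800 / 0.63 = 1,426,667 BTU
= 1,426,667 / 100,000 = 14.27 therm
Cost = 14.27 × $1.74/therm = $24.82 ≈ $25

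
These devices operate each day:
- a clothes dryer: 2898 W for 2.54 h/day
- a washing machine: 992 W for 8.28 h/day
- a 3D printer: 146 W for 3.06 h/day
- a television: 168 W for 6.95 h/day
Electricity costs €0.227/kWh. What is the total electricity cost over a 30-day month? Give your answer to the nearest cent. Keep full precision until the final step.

€117.06

clothes dryer: 2898 W × 2.54 h × 30 d = 220,828 Wh = 220.8 kWh
washing machine: 992 W × 8.28 h × 30 d = 246,413 Wh = 246.4 kWh
3D printer: 146 W × 3.06 h × 30 d = 13,403 Wh = 13.4 kWh
television: 168 W × 6.95 h × 30 d = 35,028 Wh = 35.03 kWh
Total energy = 220.8 + 246.4 + 13.4 + 35.03 = 515.7 kWh
Cost = 515.7 kWh × €0.227 = €117.06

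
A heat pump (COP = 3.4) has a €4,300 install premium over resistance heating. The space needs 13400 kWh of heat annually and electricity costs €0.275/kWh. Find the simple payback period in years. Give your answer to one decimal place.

Resistance: 13400 kWh × €0.275 = €3,685.00/yr
Heat pump: 13400 / 3.4 = 3941 kWh in → × €0.275 = €1,083.82/yr
Annual savings = €2,601.18
Payback = €4,300 / €2,601.18 = 1.65 years

1.7 years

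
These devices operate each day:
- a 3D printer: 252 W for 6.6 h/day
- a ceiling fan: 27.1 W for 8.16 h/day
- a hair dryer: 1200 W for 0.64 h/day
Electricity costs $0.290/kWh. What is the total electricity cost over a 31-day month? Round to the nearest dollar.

$24

3D printer: 252 W × 6.6 h × 31 d = 51,559 Wh = 51.56 kWh
ceiling fan: 27.1 W × 8.16 h × 31 d = 6,855 Wh = 6.855 kWh
hair dryer: 1200 W × 0.64 h × 31 d = 23,808 Wh = 23.81 kWh
Total energy = 51.56 + 6.855 + 23.81 = 82.22 kWh
Cost = 82.22 kWh × $0.290 = $23.84 ≈ $24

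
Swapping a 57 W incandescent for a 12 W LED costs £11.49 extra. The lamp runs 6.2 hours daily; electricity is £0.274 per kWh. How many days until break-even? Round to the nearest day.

150 days

Power saved = 57 − 12 = 45 W
Daily energy saved = 45 W × 6.2 h = 279 Wh = 0.279 kWh
Daily savings = 0.279 × £0.274 = £0.0764
Payback = £11.49 / £0.0764 per day = 150.3 days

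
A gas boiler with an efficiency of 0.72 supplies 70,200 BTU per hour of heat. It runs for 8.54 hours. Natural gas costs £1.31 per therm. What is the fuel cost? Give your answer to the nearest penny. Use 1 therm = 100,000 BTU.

Heat delivered = 70,200 BTU/h × 8.54 h = 599,508 BTU
Gas input = 599,508 / 0.72 = 832,650 BTU
= 832,650 / 100,000 = 8.326 therm
Cost = 8.326 × £1.31/therm = £10.91

£10.91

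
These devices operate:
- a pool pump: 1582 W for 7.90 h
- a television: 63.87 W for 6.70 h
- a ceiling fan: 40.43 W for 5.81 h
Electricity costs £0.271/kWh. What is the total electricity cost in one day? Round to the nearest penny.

£3.57

pool pump: 1582 W × 7.90 h = 12,498 Wh = 12.5 kWh
television: 63.87 W × 6.70 h = 428 Wh = 0.4279 kWh
ceiling fan: 40.43 W × 5.81 h = 235 Wh = 0.2349 kWh
Total energy = 12.5 + 0.4279 + 0.2349 = 13.16 kWh
Cost = 13.16 kWh × £0.271 = £3.57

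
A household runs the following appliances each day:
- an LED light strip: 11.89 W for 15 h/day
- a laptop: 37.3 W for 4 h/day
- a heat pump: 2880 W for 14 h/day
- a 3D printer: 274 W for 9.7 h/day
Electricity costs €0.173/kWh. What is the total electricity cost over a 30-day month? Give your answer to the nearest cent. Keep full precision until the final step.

LED light strip: 11.89 W × 15 h × 30 d = 5,351 Wh = 5.351 kWh
laptop: 37.3 W × 4 h × 30 d = 4,476 Wh = 4.476 kWh
heat pump: 2880 W × 14 h × 30 d = 1,209,600 Wh = 1,210 kWh
3D printer: 274 W × 9.7 h × 30 d = 79,734 Wh = 79.73 kWh
Total energy = 5.351 + 4.476 + 1,210 + 79.73 = 1,299 kWh
Cost = 1,299 kWh × €0.173 = €224.75

€224.75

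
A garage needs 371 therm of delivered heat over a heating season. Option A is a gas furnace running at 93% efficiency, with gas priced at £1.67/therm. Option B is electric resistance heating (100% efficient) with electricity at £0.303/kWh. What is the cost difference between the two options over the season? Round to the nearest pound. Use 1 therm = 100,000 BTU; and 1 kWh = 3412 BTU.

Heat load = 371 therm × 100,000 = 37,100,000 BTU
Gas: input = 37,100,000 / 0.93 = 39,892,473 BTU = 398.9 therm → 398.9 × £1.67 = £666.20
Electric: 37,100,000 BTU / 3412 = 10,870 kWh → × £0.303 = £3,294.64
Difference = |£666.20 − £3,294.64| = £2,628.43 ≈ £2628

£2628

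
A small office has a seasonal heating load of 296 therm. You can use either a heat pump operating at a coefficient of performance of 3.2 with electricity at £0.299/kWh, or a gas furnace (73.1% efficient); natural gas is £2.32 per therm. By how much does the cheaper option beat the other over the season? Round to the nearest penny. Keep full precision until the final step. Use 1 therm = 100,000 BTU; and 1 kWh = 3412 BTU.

£128.83

Heat load = 296 therm × 100,000 = 29,600,000 BTU
Gas: input = 29,600,000 / 0.731 = 40,492,476 BTU = 404.9 therm → 404.9 × £2.32 = £939.43
Heat pump: 29,600,000 BTU / 3412 = 8,675 kWh heat; / 3.2 = 2,711 kWh in → × £0.299 = £810.59
Difference = |£939.43 − £810.59| = £128.83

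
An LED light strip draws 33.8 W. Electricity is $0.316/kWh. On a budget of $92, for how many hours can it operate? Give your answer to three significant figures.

8610 h

Energy budget = $92 / $0.316 per kWh = 291.1 kWh = 291,139 Wh
Runtime = 291,139 Wh / 33.8 W = 8,614 h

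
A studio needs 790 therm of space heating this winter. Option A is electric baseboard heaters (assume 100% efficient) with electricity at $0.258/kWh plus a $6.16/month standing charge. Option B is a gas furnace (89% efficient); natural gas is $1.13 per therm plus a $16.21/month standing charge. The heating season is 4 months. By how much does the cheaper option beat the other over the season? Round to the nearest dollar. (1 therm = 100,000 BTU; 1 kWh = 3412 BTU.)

$4930

Heat load = 790 therm × 100,000 = 79,000,000 BTU
Gas: input = 79,000,000 / 0.89 = 88,764,045 BTU = 887.6 therm → 887.6 × $1.13 = $1,003.03; + 4 × $16.21 standing = $1,067.87
Electric: 79,000,000 BTU / 3412 = 23,150 kWh → × $0.258 = $5,973.62; + 4 × $6.16 standing = $5,998.26
Difference = |$1,067.87 − $5,998.26| = $4,930.39 ≈ $4930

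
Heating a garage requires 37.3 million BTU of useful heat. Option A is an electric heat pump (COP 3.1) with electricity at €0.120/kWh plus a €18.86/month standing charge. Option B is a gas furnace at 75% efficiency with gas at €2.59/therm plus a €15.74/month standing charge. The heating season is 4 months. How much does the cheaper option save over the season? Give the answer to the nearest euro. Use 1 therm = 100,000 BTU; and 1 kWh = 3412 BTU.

€852

Heat load = 37.3 × 10⁶ BTU = 37,300,000 BTU
Gas: input = 37,300,000 / 0.75 = 49,733,333 BTU = 497.3 therm → 497.3 × €2.59 = €1,288.09; + 4 × €15.74 standing = €1,351.05
Heat pump: 37,300,000 BTU / 3412 = 10,930 kWh heat; / 3.1 = 3,526 kWh in → × €0.120 = €423.17; + 4 × €18.86 standing = €498.61
Difference = |€1,351.05 − €498.61| = €852.44 ≈ €852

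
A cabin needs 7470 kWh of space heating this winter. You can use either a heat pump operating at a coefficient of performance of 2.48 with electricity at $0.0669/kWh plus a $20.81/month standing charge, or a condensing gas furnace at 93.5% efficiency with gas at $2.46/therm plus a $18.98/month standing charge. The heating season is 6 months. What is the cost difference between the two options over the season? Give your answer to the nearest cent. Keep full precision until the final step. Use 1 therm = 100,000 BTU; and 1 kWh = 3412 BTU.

Heat load = 7470 kWh × 3412 = 25,487,640 BTU
Gas: input = 25,487,640 / 0.935 = 27,259,508 BTU = 272.6 therm → 272.6 × $2.46 = $670.58; + 6 × $18.98 standing = $784.46
Heat pump: 25,487,640 BTU / 3412 = 7,470 kWh heat; / 2.48 = 3,012 kWh in → × $0.0669 = $201.51; + 6 × $20.81 standing = $326.37
Difference = |$784.46 − $326.37| = $458.09

$458.09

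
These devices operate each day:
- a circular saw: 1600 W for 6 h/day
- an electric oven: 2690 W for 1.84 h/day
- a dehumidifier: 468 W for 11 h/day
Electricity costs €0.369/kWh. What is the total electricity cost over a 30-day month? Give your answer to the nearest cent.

€218.05

circular saw: 1600 W × 6 h × 30 d = 288,000 Wh = 288 kWh
electric oven: 2690 W × 1.84 h × 30 d = 148,488 Wh = 148.5 kWh
dehumidifier: 468 W × 11 h × 30 d = 154,440 Wh = 154.4 kWh
Total energy = 288 + 148.5 + 154.4 = 590.9 kWh
Cost = 590.9 kWh × €0.369 = €218.05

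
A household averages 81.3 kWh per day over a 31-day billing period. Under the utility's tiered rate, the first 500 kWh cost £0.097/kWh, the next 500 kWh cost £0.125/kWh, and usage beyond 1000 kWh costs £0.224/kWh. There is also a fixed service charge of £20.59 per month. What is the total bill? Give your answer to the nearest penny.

£472.14

Usage = 81.3 kWh/day × 31 days = 2520.3 kWh
First 500 kWh × £0.097 = £48.50
Next 500 kWh × £0.125 = £62.50
Remaining 1520.3 kWh × £0.224 = £340.55
Energy charge = £451.55; + service £20.59 = £472.14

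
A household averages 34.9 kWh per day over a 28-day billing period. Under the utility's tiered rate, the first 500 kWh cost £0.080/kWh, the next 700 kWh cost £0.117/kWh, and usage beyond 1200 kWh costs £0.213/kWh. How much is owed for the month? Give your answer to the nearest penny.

£95.83

Usage = 34.9 kWh/day × 28 days = 977.2 kWh
First 500 kWh × £0.080 = £40.00
Next 477.2 kWh × £0.117 = £55.83
Remaining tier: 0 kWh (not reached)
Total = £95.83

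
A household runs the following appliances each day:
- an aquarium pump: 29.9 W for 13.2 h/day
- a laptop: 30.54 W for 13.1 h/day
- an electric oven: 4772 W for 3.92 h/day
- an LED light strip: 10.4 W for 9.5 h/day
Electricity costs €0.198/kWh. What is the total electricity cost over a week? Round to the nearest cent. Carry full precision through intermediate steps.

€27.17

aquarium pump: 29.9 W × 13.2 h × 7 d = 2,763 Wh = 2.763 kWh
laptop: 30.54 W × 13.1 h × 7 d = 2,801 Wh = 2.801 kWh
electric oven: 4772 W × 3.92 h × 7 d = 130,944 Wh = 130.9 kWh
LED light strip: 10.4 W × 9.5 h × 7 d = 692 Wh = 0.6916 kWh
Total energy = 2.763 + 2.801 + 130.9 + 0.6916 = 137.2 kWh
Cost = 137.2 kWh × €0.198 = €27.17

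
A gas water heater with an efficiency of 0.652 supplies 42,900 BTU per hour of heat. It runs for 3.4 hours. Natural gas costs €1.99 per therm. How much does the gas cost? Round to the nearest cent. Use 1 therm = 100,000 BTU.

€4.45

Heat delivered = 42,900 BTU/h × 3.4 h = 145,860 BTU
Gas input = 145,860 / 0.652 = 223,712 BTU
= 223,712 / 100,000 = 2.237 therm
Cost = 2.237 × €1.99/therm = €4.45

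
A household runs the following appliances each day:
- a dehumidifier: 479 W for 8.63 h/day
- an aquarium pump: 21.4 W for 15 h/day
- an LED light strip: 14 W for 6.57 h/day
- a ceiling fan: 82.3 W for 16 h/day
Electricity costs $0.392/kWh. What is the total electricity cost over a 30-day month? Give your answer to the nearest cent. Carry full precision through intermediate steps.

$68.96

dehumidifier: 479 W × 8.63 h × 30 d = 124,013 Wh = 124 kWh
aquarium pump: 21.4 W × 15 h × 30 d = 9,630 Wh = 9.63 kWh
LED light strip: 14 W × 6.57 h × 30 d = 2,759 Wh = 2.759 kWh
ceiling fan: 82.3 W × 16 h × 30 d = 39,504 Wh = 39.5 kWh
Total energy = 124 + 9.63 + 2.759 + 39.5 = 175.9 kWh
Cost = 175.9 kWh × $0.392 = $68.96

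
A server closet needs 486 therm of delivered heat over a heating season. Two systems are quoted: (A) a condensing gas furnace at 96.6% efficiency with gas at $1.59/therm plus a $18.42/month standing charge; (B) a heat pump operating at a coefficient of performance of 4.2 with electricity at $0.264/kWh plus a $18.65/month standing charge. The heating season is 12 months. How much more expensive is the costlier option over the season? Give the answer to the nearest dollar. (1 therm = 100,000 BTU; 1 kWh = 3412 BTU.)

Heat load = 486 therm × 100,000 = 48,600,000 BTU
Gas: input = 48,600,000 / 0.966 = 50,310,559 BTU = 503.1 therm → 503.1 × $1.59 = $799.94; + 12 × $18.42 standing = $1,020.98
Heat pump: 48,600,000 BTU / 3412 = 14,240 kWh heat; / 4.2 = 3,391 kWh in → × $0.264 = $895.33; + 12 × $18.65 standing = $1,119.13
Difference = |$1,020.98 − $1,119.13| = $98.15 ≈ $98

$98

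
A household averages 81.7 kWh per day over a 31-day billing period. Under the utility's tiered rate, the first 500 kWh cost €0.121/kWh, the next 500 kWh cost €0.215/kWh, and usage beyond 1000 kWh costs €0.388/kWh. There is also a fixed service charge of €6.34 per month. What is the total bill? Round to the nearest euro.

€769

Usage = 81.7 kWh/day × 31 days = 2532.7 kWh
First 500 kWh × €0.121 = €60.50
Next 500 kWh × €0.215 = €107.50
Remaining 1532.7 kWh × €0.388 = €594.69
Energy charge = €762.69; + service €6.34 = €769.03 ≈ €769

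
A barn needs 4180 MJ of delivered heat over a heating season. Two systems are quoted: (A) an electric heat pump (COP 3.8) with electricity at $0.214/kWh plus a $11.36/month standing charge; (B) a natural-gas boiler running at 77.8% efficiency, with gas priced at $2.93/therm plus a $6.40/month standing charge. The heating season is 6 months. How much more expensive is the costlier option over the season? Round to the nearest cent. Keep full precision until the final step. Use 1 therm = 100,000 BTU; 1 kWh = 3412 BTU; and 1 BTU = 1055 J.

$54.06

Heat load = 4180 MJ = 4,180,000,000 J / 1055 = 3,962,085 BTU
Gas: input = 3,962,085 / 0.778 = 5,092,655 BTU = 50.93 therm → 50.93 × $2.93 = $149.21; + 6 × $6.40 standing = $187.61
Heat pump: 3,962,085 BTU / 3412 = 1,161 kWh heat; / 3.8 = 305.6 kWh in → × $0.214 = $65.40; + 6 × $11.36 standing = $133.56
Difference = |$187.61 − $133.56| = $54.06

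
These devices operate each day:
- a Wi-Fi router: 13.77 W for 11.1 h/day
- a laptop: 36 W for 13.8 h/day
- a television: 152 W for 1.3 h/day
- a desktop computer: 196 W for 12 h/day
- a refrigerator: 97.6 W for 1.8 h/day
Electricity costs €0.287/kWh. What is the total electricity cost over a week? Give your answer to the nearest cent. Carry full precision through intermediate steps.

€6.78

Wi-Fi router: 13.77 W × 11.1 h × 7 d = 1,070 Wh = 1.07 kWh
laptop: 36 W × 13.8 h × 7 d = 3,478 Wh = 3.478 kWh
television: 152 W × 1.3 h × 7 d = 1,383 Wh = 1.383 kWh
desktop computer: 196 W × 12 h × 7 d = 16,464 Wh = 16.46 kWh
refrigerator: 97.6 W × 1.8 h × 7 d = 1,230 Wh = 1.23 kWh
Total energy = 1.07 + 3.478 + 1.383 + 16.46 + 1.23 = 23.62 kWh
Cost = 23.62 kWh × €0.287 = €6.78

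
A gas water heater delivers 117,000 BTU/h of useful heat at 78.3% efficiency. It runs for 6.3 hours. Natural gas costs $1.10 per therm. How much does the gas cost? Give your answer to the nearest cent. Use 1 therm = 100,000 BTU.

$10.36

Heat delivered = 117,000 BTU/h × 6.3 h = 737,100 BTU
Gas input = 737,100 / 0.783 = 941,379 BTU
= 941,379 / 100,000 = 9.414 therm
Cost = 9.414 × $1.10/therm = $10.36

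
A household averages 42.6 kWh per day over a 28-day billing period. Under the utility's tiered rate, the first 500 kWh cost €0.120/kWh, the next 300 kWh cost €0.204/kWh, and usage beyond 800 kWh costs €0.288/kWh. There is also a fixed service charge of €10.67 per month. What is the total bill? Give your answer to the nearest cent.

Usage = 42.6 kWh/day × 28 days = 1192.8 kWh
First 500 kWh × €0.120 = €60.00
Next 300 kWh × €0.204 = €61.20
Remaining 392.8 kWh × €0.288 = €113.13
Energy charge = €234.33; + service €10.67 = €245.00

€245.00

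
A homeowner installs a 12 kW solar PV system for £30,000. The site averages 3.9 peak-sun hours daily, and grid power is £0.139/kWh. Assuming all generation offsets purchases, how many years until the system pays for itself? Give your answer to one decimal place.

12.6 years

Daily generation = 12 kW × 3.9 h = 46.8 kWh
Annual generation = 46.8 × 365 = 17082 kWh
Annual savings = 17082 × £0.139 = £2,374.40
Payback = £30,000 / £2,374.40 = 12.6 years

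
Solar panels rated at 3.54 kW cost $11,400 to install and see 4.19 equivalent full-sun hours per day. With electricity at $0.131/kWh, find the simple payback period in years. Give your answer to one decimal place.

Daily generation = 3.54 kW × 4.19 h = 14.83 kWh
Annual generation = 14.83 × 365 = 5413.9 kWh
Annual savings = 5413.9 × $0.131 = $709.22
Payback = $11,400 / $709.22 = 16.1 years

16.1 years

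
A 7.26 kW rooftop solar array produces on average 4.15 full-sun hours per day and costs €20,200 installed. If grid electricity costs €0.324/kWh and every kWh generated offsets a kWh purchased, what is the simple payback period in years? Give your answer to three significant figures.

Daily generation = 7.26 kW × 4.15 h = 30.13 kWh
Annual generation = 30.13 × 365 = 10997 kWh
Annual savings = 10997 × €0.324 = €3,563.06
Payback = €20,200 / €3,563.06 = 5.67 years

5.67 years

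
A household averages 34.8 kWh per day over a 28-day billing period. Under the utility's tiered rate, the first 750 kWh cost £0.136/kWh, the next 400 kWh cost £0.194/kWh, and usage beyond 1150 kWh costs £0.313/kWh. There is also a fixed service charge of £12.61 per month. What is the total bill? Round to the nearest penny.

£158.14

Usage = 34.8 kWh/day × 28 days = 974.4 kWh
First 750 kWh × £0.136 = £102.00
Next 224.4 kWh × £0.194 = £43.53
Remaining tier: 0 kWh (not reached)
Energy charge = £145.53; + service £12.61 = £158.14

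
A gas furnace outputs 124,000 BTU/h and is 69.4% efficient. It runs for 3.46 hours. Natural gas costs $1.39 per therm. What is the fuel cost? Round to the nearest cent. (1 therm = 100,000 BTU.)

$8.59

Heat delivered = 124,000 BTU/h × 3.46 h = 429,040 BTU
Gas input = 429,040 / 0.694 = 618,213 BTU
= 618,213 / 100,000 = 6.182 therm
Cost = 6.182 × $1.39/therm = $8.59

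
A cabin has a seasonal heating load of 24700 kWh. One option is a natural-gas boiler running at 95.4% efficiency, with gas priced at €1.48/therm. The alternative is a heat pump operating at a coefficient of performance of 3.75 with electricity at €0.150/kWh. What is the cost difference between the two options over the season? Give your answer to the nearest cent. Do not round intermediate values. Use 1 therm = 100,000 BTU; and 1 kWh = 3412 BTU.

Heat load = 24700 kWh × 3412 = 84,276,400 BTU
Gas: input = 84,276,400 / 0.954 = 88,340,042 BTU = 883.4 therm → 883.4 × €1.48 = €1,307.43
Heat pump: 84,276,400 BTU / 3412 = 24,700 kWh heat; / 3.75 = 6,587 kWh in → × €0.150 = €988.00
Difference = |€1,307.43 − €988.00| = €319.43

€319.43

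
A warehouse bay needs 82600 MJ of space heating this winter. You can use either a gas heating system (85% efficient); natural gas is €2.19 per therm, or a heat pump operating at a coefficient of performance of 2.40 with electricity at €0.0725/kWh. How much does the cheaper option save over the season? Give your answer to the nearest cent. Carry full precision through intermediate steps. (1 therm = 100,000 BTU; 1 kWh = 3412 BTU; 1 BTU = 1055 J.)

Heat load = 82600 MJ = 82,600,000,000 J / 1055 = 78,293,839 BTU
Gas: input = 78,293,839 / 0.85 = 92,110,399 BTU = 921.1 therm → 921.1 × €2.19 = €2,017.22
Heat pump: 78,293,839 BTU / 3412 = 22,950 kWh heat; / 2.40 = 9,561 kWh in → × €0.0725 = €693.18
Difference = |€2,017.22 − €693.18| = €1,324.04

€1324.04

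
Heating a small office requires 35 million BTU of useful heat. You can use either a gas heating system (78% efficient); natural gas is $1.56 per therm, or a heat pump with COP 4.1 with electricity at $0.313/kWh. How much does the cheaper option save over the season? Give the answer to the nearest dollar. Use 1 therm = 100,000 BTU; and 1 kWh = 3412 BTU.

Heat load = 35 × 10⁶ BTU = 35,000,000 BTU
Gas: input = 35,000,000 / 0.78 = 44,871,795 BTU = 448.7 therm → 448.7 × $1.56 = $700.00
Heat pump: 35,000,000 BTU / 3412 = 10,260 kWh heat; / 4.1 = 2,502 kWh in → × $0.313 = $783.10
Difference = |$700.00 − $783.10| = $83.10 ≈ $83

$83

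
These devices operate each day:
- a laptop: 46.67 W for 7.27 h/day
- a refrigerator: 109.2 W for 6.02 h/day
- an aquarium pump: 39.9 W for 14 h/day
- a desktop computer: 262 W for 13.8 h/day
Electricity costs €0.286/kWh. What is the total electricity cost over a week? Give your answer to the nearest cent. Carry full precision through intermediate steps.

€10.35

laptop: 46.67 W × 7.27 h × 7 d = 2,375 Wh = 2.375 kWh
refrigerator: 109.2 W × 6.02 h × 7 d = 4,602 Wh = 4.602 kWh
aquarium pump: 39.9 W × 14 h × 7 d = 3,910 Wh = 3.91 kWh
desktop computer: 262 W × 13.8 h × 7 d = 25,309 Wh = 25.31 kWh
Total energy = 2.375 + 4.602 + 3.91 + 25.31 = 36.2 kWh
Cost = 36.2 kWh × €0.286 = €10.35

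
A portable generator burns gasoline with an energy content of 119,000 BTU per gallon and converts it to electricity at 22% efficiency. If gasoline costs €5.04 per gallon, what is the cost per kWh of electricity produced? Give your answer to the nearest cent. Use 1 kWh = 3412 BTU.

Electrical output per gallon = 119,000 BTU × 0.22 / 3412 BTU/kWh = 7.673 kWh
Cost per kWh = €5.04 / 7.673 kWh = €0.657

€0.66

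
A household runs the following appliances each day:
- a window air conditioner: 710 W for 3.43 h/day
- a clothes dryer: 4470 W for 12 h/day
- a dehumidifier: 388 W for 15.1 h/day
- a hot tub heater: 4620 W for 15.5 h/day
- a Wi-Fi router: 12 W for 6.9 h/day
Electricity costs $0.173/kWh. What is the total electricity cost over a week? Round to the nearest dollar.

$162

window air conditioner: 710 W × 3.43 h × 7 d = 17,047 Wh = 17.05 kWh
clothes dryer: 4470 W × 12 h × 7 d = 375,480 Wh = 375.5 kWh
dehumidifier: 388 W × 15.1 h × 7 d = 41,012 Wh = 41.01 kWh
hot tub heater: 4620 W × 15.5 h × 7 d = 501,270 Wh = 501.3 kWh
Wi-Fi router: 12 W × 6.9 h × 7 d = 580 Wh = 0.5796 kWh
Total energy = 17.05 + 375.5 + 41.01 + 501.3 + 0.5796 = 935.4 kWh
Cost = 935.4 kWh × $0.173 = $161.82 ≈ $162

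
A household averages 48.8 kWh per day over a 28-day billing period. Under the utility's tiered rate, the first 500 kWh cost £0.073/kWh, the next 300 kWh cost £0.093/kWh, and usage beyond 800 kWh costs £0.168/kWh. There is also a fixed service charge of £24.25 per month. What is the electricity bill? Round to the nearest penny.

£183.81

Usage = 48.8 kWh/day × 28 days = 1366.4 kWh
First 500 kWh × £0.073 = £36.50
Next 300 kWh × £0.093 = £27.90
Remaining 566.4 kWh × £0.168 = £95.16
Energy charge = £159.56; + service £24.25 = £183.81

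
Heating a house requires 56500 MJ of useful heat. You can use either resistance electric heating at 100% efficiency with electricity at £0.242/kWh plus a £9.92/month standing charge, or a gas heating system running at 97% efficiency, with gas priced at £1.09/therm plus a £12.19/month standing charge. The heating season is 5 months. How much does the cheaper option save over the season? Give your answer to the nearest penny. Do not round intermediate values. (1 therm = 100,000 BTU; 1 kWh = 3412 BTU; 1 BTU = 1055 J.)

£3185.27

Heat load = 56500 MJ = 56,500,000,000 J / 1055 = 53,554,502 BTU
Gas: input = 53,554,502 / 0.97 = 55,210,827 BTU = 552.1 therm → 552.1 × £1.09 = £601.80; + 5 × £12.19 standing = £662.75
Electric: 53,554,502 BTU / 3412 = 15,700 kWh → × £0.242 = £3,798.41; + 5 × £9.92 standing = £3,848.01
Difference = |£662.75 − £3,848.01| = £3,185.27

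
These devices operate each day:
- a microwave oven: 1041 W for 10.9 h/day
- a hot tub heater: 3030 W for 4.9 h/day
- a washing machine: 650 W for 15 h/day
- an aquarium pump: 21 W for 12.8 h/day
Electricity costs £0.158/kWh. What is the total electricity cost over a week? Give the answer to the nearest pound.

microwave oven: 1041 W × 10.9 h × 7 d = 79,428 Wh = 79.43 kWh
hot tub heater: 3030 W × 4.9 h × 7 d = 103,929 Wh = 103.9 kWh
washing machine: 650 W × 15 h × 7 d = 68,250 Wh = 68.25 kWh
aquarium pump: 21 W × 12.8 h × 7 d = 1,882 Wh = 1.882 kWh
Total energy = 79.43 + 103.9 + 68.25 + 1.882 = 253.5 kWh
Cost = 253.5 kWh × £0.158 = £40.05 ≈ £40

£40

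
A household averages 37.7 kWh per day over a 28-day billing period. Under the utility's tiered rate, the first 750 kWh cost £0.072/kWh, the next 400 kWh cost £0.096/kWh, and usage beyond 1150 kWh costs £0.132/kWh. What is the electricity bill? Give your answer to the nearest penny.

Usage = 37.7 kWh/day × 28 days = 1055.6 kWh
First 750 kWh × £0.072 = £54.00
Next 305.6 kWh × £0.096 = £29.34
Remaining tier: 0 kWh (not reached)
Total = £83.34

£83.34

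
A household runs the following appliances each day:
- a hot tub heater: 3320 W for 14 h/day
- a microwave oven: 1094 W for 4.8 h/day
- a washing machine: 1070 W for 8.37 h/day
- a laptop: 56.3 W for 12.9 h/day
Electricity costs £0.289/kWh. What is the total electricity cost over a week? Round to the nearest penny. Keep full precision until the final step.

hot tub heater: 3320 W × 14 h × 7 d = 325,360 Wh = 325.4 kWh
microwave oven: 1094 W × 4.8 h × 7 d = 36,758 Wh = 36.76 kWh
washing machine: 1070 W × 8.37 h × 7 d = 62,691 Wh = 62.69 kWh
laptop: 56.3 W × 12.9 h × 7 d = 5,084 Wh = 5.084 kWh
Total energy = 325.4 + 36.76 + 62.69 + 5.084 = 429.9 kWh
Cost = 429.9 kWh × £0.289 = £124.24

£124.24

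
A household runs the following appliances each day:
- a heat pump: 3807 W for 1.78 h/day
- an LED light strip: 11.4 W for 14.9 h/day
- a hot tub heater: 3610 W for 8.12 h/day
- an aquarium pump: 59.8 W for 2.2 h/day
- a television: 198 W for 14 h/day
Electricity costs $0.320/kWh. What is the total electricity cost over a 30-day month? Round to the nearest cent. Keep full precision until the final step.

heat pump: 3807 W × 1.78 h × 30 d = 203,294 Wh = 203.3 kWh
LED light strip: 11.4 W × 14.9 h × 30 d = 5,096 Wh = 5.096 kWh
hot tub heater: 3610 W × 8.12 h × 30 d = 879,396 Wh = 879.4 kWh
aquarium pump: 59.8 W × 2.2 h × 30 d = 3,947 Wh = 3.947 kWh
television: 198 W × 14 h × 30 d = 83,160 Wh = 83.16 kWh
Total energy = 203.3 + 5.096 + 879.4 + 3.947 + 83.16 = 1,175 kWh
Cost = 1,175 kWh × $0.320 = $375.97

$375.97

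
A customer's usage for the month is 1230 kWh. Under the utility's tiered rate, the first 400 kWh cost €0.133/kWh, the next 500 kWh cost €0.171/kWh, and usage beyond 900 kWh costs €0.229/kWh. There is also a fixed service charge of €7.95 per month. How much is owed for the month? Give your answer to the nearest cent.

First 400 kWh × €0.133 = €53.20
Next 500 kWh × €0.171 = €85.50
Remaining 330 kWh × €0.229 = €75.57
Energy charge = €214.27; + service €7.95 = €222.22

€222.22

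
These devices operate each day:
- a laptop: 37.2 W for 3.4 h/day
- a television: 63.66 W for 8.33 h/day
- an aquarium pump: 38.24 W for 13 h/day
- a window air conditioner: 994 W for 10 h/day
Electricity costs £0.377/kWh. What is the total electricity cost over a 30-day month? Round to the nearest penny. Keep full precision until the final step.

laptop: 37.2 W × 3.4 h × 30 d = 3,794 Wh = 3.794 kWh
television: 63.66 W × 8.33 h × 30 d = 15,909 Wh = 15.91 kWh
aquarium pump: 38.24 W × 13 h × 30 d = 14,914 Wh = 14.91 kWh
window air conditioner: 994 W × 10 h × 30 d = 298,200 Wh = 298.2 kWh
Total energy = 3.794 + 15.91 + 14.91 + 298.2 = 332.8 kWh
Cost = 332.8 kWh × £0.377 = £125.47

£125.47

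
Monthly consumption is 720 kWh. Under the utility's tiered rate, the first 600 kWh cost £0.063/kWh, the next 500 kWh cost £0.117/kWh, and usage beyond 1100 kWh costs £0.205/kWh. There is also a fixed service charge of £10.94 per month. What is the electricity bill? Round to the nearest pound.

£63

First 600 kWh × £0.063 = £37.80
Next 120 kWh × £0.117 = £14.04
Remaining tier: 0 kWh (not reached)
Energy charge = £51.84; + service £10.94 = £62.78 ≈ £63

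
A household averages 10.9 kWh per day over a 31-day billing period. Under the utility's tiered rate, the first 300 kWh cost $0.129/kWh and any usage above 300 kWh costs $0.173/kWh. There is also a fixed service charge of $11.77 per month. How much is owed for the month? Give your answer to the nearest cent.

$57.03

Usage = 10.9 kWh/day × 31 days = 337.9 kWh
First 300 kWh × $0.129 = $38.70
Remaining 37.9 kWh × $0.173 = $6.56
Energy charge = $45.26; + service $11.77 = $57.03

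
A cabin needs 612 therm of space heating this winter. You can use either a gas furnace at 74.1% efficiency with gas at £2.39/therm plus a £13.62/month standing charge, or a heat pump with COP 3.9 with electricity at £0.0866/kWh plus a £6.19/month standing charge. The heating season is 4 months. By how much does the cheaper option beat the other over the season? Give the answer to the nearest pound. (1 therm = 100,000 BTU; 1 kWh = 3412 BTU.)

Heat load = 612 therm × 100,000 = 61,200,000 BTU
Gas: input = 61,200,000 / 0.741 = 82,591,093 BTU = 825.9 therm → 825.9 × £2.39 = £1,973.93; + 4 × £13.62 standing = £2,028.41
Heat pump: 61,200,000 BTU / 3412 = 17,940 kWh heat; / 3.9 = 4,599 kWh in → × £0.0866 = £398.29; + 4 × £6.19 standing = £423.05
Difference = |£2,028.41 − £423.05| = £1,605.36 ≈ £1605

£1605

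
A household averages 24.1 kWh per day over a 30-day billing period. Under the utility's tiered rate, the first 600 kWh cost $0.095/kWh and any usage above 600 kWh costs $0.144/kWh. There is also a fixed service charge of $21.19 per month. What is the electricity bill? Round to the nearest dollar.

Usage = 24.1 kWh/day × 30 days = 723 kWh
First 600 kWh × $0.095 = $57.00
Remaining 123 kWh × $0.144 = $17.71
Energy charge = $74.71; + service $21.19 = $95.90 ≈ $96

$96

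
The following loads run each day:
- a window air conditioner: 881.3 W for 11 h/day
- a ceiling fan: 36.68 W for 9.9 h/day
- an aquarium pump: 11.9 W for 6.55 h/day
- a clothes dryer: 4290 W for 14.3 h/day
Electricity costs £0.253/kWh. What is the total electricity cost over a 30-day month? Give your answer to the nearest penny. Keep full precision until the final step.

window air conditioner: 881.3 W × 11 h × 30 d = 290,829 Wh = 290.8 kWh
ceiling fan: 36.68 W × 9.9 h × 30 d = 10,894 Wh = 10.89 kWh
aquarium pump: 11.9 W × 6.55 h × 30 d = 2,338 Wh = 2.338 kWh
clothes dryer: 4290 W × 14.3 h × 30 d = 1,840,410 Wh = 1,840 kWh
Total energy = 290.8 + 10.89 + 2.338 + 1,840 = 2,144 kWh
Cost = 2,144 kWh × £0.253 = £542.55

£542.55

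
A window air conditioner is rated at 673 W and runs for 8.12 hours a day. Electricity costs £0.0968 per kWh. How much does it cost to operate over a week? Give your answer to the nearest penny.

£3.70

Energy = 673 W × 8.12 h/day × 7 days = 38,253 Wh = 38.25 kWh
Cost = 38.25 kWh × £0.0968/kWh = £3.70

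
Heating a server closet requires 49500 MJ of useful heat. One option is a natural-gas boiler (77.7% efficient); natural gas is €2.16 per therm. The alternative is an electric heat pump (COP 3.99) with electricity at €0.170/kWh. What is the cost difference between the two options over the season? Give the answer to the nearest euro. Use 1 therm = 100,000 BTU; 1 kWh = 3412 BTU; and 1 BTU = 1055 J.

€718

Heat load = 49500 MJ = 49,500,000,000 J / 1055 = 46,919,431 BTU
Gas: input = 46,919,431 / 0.777 = 60,385,368 BTU = 603.9 therm → 603.9 × €2.16 = €1,304.32
Heat pump: 46,919,431 BTU / 3412 = 13,750 kWh heat; / 3.99 = 3,446 kWh in → × €0.170 = €585.89
Difference = |€1,304.32 − €585.89| = €718.43 ≈ €718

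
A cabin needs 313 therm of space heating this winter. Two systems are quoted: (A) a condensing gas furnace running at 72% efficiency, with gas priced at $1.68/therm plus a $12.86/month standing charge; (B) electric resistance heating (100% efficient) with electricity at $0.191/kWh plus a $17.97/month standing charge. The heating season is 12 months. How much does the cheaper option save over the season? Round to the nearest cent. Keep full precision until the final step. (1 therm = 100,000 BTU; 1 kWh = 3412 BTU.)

Heat load = 313 therm × 100,000 = 31,300,000 BTU
Gas: input = 31,300,000 / 0.72 = 43,472,222 BTU = 434.7 therm → 434.7 × $1.68 = $730.33; + 12 × $12.86 standing = $884.65
Electric: 31,300,000 BTU / 3412 = 9,174 kWh → × $0.191 = $1,752.14; + 12 × $17.97 standing = $1,967.78
Difference = |$884.65 − $1,967.78| = $1,083.13

$1083.13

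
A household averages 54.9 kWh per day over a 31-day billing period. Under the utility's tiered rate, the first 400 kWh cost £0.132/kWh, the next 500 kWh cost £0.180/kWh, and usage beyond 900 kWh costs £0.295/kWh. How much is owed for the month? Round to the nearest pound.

Usage = 54.9 kWh/day × 31 days = 1701.9 kWh
First 400 kWh × £0.132 = £52.80
Next 500 kWh × £0.180 = £90.00
Remaining 801.9 kWh × £0.295 = £236.56
Total = £379.36 ≈ £379

£379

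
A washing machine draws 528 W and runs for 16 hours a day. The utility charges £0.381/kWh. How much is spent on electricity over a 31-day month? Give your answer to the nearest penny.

Energy = 528 W × 16 h/day × 31 days = 261,888 Wh = 261.9 kWh
Cost = 261.9 kWh × £0.381/kWh = £99.78

£99.78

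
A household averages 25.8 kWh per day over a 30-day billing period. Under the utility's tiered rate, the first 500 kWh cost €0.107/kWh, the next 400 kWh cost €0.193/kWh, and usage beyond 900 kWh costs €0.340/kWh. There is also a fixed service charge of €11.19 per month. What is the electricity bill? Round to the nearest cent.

Usage = 25.8 kWh/day × 30 days = 774 kWh
First 500 kWh × €0.107 = €53.50
Next 274 kWh × €0.193 = €52.88
Remaining tier: 0 kWh (not reached)
Energy charge = €106.38; + service €11.19 = €117.57

€117.57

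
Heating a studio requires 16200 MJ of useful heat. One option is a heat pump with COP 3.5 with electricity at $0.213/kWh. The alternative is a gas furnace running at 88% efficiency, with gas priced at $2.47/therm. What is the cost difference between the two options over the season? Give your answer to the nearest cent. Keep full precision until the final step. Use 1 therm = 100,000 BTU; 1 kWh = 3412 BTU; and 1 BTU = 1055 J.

Heat load = 16200 MJ = 16,200,000,000 J / 1055 = 15,355,450 BTU
Gas: input = 15,355,450 / 0.88 = 17,449,375 BTU = 174.5 therm → 174.5 × $2.47 = $431.00
Heat pump: 15,355,450 BTU / 3412 = 4,500 kWh heat; / 3.5 = 1,286 kWh in → × $0.213 = $273.88
Difference = |$431.00 − $273.88| = $157.12

$157.12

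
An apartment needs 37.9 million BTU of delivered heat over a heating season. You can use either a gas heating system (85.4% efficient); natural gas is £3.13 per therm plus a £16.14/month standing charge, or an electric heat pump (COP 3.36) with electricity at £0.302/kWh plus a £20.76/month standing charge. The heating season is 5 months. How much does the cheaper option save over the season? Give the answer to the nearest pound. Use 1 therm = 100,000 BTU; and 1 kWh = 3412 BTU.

£368

Heat load = 37.9 × 10⁶ BTU = 37,900,000 BTU
Gas: input = 37,900,000 / 0.854 = 44,379,391 BTU = 443.8 therm → 443.8 × £3.13 = £1,389.07; + 5 × £16.14 standing = £1,469.77
Heat pump: 37,900,000 BTU / 3412 = 11,110 kWh heat; / 3.36 = 3,306 kWh in → × £0.302 = £998.38; + 5 × £20.76 standing = £1,102.18
Difference = |£1,469.77 − £1,102.18| = £367.59 ≈ £368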